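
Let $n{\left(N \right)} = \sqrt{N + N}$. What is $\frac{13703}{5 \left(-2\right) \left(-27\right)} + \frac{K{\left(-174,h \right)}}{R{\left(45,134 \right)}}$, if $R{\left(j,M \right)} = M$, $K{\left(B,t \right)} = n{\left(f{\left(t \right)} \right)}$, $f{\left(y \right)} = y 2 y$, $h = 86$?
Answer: $\frac{941321}{18090} \approx 52.035$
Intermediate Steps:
$f{\left(y \right)} = 2 y^{2}$ ($f{\left(y \right)} = 2 y y = 2 y^{2}$)
$n{\left(N \right)} = \sqrt{2} \sqrt{N}$ ($n{\left(N \right)} = \sqrt{2 N} = \sqrt{2} \sqrt{N}$)
$K{\left(B,t \right)} = 2 \sqrt{t^{2}}$ ($K{\left(B,t \right)} = \sqrt{2} \sqrt{2 t^{2}} = \sqrt{2} \sqrt{2} \sqrt{t^{2}} = 2 \sqrt{t^{2}}$)
$\frac{13703}{5 \left(-2\right) \left(-27\right)} + \frac{K{\left(-174,h \right)}}{R{\left(45,134 \right)}} = \frac{13703}{5 \left(-2\right) \left(-27\right)} + \frac{2 \sqrt{86^{2}}}{134} = \frac{13703}{\left(-10\right) \left(-27\right)} + 2 \sqrt{7396} \cdot \frac{1}{134} = \frac{13703}{270} + 2 \cdot 86 \cdot \frac{1}{134} = 13703 \cdot \frac{1}{270} + 172 \cdot \frac{1}{134} = \frac{13703}{270} + \frac{86}{67} = \frac{941321}{18090}$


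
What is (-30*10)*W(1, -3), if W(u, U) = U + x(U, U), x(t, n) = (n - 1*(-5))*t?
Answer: 2700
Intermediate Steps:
x(t, n) = t*(5 + n) (x(t, n) = (n + 5)*t = (5 + n)*t = t*(5 + n))
W(u, U) = U + U*(5 + U)
(-30*10)*W(1, -3) = (-30*10)*(-3*(6 - 3)) = -(-900)*3 = -300*(-9) = 2700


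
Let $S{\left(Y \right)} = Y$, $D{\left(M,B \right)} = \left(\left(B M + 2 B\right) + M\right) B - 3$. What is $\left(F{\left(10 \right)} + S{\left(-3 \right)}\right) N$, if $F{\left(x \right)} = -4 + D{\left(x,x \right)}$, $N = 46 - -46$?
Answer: $118680$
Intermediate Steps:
$N = 92$ ($N = 46 + 46 = 92$)
$D{\left(M,B \right)} = -3 + B \left(M + 2 B + B M\right)$ ($D{\left(M,B \right)} = \left(\left(2 B + B M\right) + M\right) B - 3 = \left(M + 2 B + B M\right) B - 3 = B \left(M + 2 B + B M\right) - 3 = -3 + B \left(M + 2 B + B M\right)$)
$F{\left(x \right)} = -7 + x^{3} + 3 x^{2}$ ($F{\left(x \right)} = -4 + \left(-3 + 2 x^{2} + x x + x x^{2}\right) = -4 + \left(-3 + 2 x^{2} + x^{2} + x^{3}\right) = -4 + \left(-3 + x^{3} + 3 x^{2}\right) = -7 + x^{3} + 3 x^{2}$)
$\left(F{\left(10 \right)} + S{\left(-3 \right)}\right) N = \left(\left(-7 + 10^{3} + 3 \cdot 10^{2}\right) - 3\right) 92 = \left(\left(-7 + 1000 + 3 \cdot 100\right) - 3\right) 92 = \left(\left(-7 + 1000 + 300\right) - 3\right) 92 = \left(1293 - 3\right) 92 = 1290 \cdot 92 = 118680$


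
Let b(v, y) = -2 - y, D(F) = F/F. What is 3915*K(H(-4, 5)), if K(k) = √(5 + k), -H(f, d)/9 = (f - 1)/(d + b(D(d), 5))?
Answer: 3915*I*√70/2 ≈ 16378.0*I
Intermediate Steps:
D(F) = 1
H(f, d) = -9*(-1 + f)/(-7 + d) (H(f, d) = -9*(f - 1)/(d + (-2 - 1*5)) = -9*(-1 + f)/(d + (-2 - 5)) = -9*(-1 + f)/(d - 7) = -9*(-1 + f)/(-7 + d))
3915*K(H(-4, 5)) = 3915*√(5 + 9*(1 - 1*(-4))/(-7 + 5)) = 3915*√(5 + 9*(1 + 4)/(-2)) = 3915*√(5 + 9*(-½)*5) = 3915*√(5 - 45/2) = 3915*√(-35/2) = 3915*(I*√70/2) = 3915*I*√70/2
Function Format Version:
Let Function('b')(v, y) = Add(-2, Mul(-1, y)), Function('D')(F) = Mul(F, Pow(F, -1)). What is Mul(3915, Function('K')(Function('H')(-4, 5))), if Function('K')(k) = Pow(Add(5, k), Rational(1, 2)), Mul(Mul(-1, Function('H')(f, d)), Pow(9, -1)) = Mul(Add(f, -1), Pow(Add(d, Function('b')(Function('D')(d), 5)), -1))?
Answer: Mul(Rational(3915, 2), I, Pow(70, Rational(1, 2))) ≈ Mul(16378., I)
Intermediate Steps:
Function('D')(F) = 1
Function('H')(f, d) = Mul(-9, Pow(Add(-7, d), -1), Add(-1, f)) (Function('H')(f, d) = Mul(-9, Mul(Add(f, -1), Pow(Add(d, Add(-2, Mul(-1, 5))), -1))) = Mul(-9, Mul(Add(-1, f), Pow(Add(d, Add(-2, -5)), -1))) = Mul(-9, Mul(Add(-1, f), Pow(Add(d, -7), -1))) = Mul(-9, Mul(Add(-1, f), Pow(Add(-7, d), -1))) = Mul(-9, Mul(Pow(Add(-7, d), -1), Add(-1, f))) = Mul(-9, Pow(Add(-7, d), -1), Add(-1, f)))
Mul(3915, Function('K')(Function('H')(-4, 5))) = Mul(3915, Pow(Add(5, Mul(9, Pow(Add(-7, 5), -1), Add(1, Mul(-1, -4)))), Rational(1, 2))) = Mul(3915, Pow(Add(5, Mul(9, Pow(-2, -1), Add(1, 4))), Rational(1, 2))) = Mul(3915, Pow(Add(5, Mul(9, Rational(-1, 2), 5)), Rational(1, 2))) = Mul(3915, Pow(Add(5, Rational(-45, 2)), Rational(1, 2))) = Mul(3915, Pow(Rational(-35, 2), Rational(1, 2))) = Mul(3915, Mul(Rational(1, 2), I, Pow(70, Rational(1, 2)))) = Mul(Rational(3915, 2), I, Pow(70, Rational(1, 2)))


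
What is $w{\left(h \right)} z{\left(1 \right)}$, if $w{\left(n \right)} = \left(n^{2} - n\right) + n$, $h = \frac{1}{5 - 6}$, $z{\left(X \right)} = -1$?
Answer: $-1$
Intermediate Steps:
$h = -1$ ($h = \frac{1}{-1} = -1$)
$w{\left(n \right)} = n^{2}$
$w{\left(h \right)} z{\left(1 \right)} = \left(-1\right)^{2} \left(-1\right) = 1 \left(-1\right) = -1$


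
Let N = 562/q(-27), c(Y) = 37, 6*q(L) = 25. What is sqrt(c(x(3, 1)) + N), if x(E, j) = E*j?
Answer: sqrt(4297)/5 ≈ 13.110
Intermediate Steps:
q(L) = 25/6 (q(L) = (1/6)*25 = 25/6)
N = 3372/25 (N = 562/(25/6) = 562*(6/25) = 3372/25 ≈ 134.88)
sqrt(c(x(3, 1)) + N) = sqrt(37 + 3372/25) = sqrt(4297/25) = sqrt(4297)/5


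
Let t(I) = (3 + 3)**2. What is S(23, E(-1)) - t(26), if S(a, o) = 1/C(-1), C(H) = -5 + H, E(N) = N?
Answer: -217/6 ≈ -36.167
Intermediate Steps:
t(I) = 36 (t(I) = 6**2 = 36)
S(a, o) = -1/6 (S(a, o) = 1/(-5 - 1) = 1/(-6) = -1/6)
S(23, E(-1)) - t(26) = -1/6 - 1*36 = -1/6 - 36 = -217/6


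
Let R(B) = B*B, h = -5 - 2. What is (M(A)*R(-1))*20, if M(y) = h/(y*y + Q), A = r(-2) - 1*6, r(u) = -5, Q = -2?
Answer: -20/17 ≈ -1.1765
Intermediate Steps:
h = -7
R(B) = B²
A = -11 (A = -5 - 1*6 = -5 - 6 = -11)
M(y) = -7/(-2 + y²) (M(y) = -7/(y*y - 2) = -7/(y² - 2) = -7/(-2 + y²))
(M(A)*R(-1))*20 = (-7/(-2 + (-11)²)*(-1)²)*20 = (-7/(-2 + 121)*1)*20 = (-7/119*1)*20 = (-7*1/119*1)*20 = -1/17*1*20 = -1/17*20 = -20/17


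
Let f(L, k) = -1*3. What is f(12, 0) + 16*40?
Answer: 637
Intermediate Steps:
f(L, k) = -3
f(12, 0) + 16*40 = -3 + 16*40 = -3 + 640 = 637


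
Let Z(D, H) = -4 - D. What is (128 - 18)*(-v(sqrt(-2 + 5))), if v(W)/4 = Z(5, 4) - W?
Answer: 3960 + 440*sqrt(3) ≈ 4722.1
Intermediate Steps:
v(W) = -36 - 4*W (v(W) = 4*((-4 - 1*5) - W) = 4*((-4 - 5) - W) = 4*(-9 - W) = -36 - 4*W)
(128 - 18)*(-v(sqrt(-2 + 5))) = (128 - 18)*(-(-36 - 4*sqrt(-2 + 5))) = 110*(-(-36 - 4*sqrt(3))) = 110*(36 + 4*sqrt(3)) = 3960 + 440*sqrt(3)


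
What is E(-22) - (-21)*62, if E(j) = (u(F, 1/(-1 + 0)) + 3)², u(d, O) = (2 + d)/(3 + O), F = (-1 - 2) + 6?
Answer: 5329/4 ≈ 1332.3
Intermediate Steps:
F = 3 (F = -3 + 6 = 3)
u(d, O) = (2 + d)/(3 + O)
E(j) = 121/4 (E(j) = ((2 + 3)/(3 + 1/(-1 + 0)) + 3)² = (5/(3 + 1/(-1)) + 3)² = (5/(3 - 1) + 3)² = (5/2 + 3)² = (11/2)² = 121/4)
E(-22) - (-21)*62 = 121/4 - (-21)*62 = 121/4 - 1*(-1302) = 121/4 + 1302 = 5329/4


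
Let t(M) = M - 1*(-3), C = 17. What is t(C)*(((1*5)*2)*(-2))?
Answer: -400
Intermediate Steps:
t(M) = 3 + M (t(M) = M + 3 = 3 + M)
t(C)*(((1*5)*2)*(-2)) = (3 + 17)*(((1*5)*2)*(-2)) = 20*((5*2)*(-2)) = 20*(10*(-2)) = 20*(-20) = -400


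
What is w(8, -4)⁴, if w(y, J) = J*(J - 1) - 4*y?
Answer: 20736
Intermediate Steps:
w(y, J) = -4*y + J*(-1 + J) (w(y, J) = J*(-1 + J) - 4*y = -4*y + J*(-1 + J))
w(8, -4)⁴ = ((-4)² - 1*(-4) - 4*8)⁴ = (16 + 4 - 32)⁴ = (-12)⁴ = 20736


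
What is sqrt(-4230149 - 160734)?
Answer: I*sqrt(4390883) ≈ 2095.4*I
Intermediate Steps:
sqrt(-4230149 - 160734) = sqrt(-4390883) = I*sqrt(4390883)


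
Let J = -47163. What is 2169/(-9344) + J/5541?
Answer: -150903167/17258368 ≈ -8.7438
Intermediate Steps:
2169/(-9344) + J/5541 = 2169/(-9344) - 47163/5541 = 2169*(-1/9344) - 47163*1/5541 = -2169/9344 - 15721/1847 = -150903167/17258368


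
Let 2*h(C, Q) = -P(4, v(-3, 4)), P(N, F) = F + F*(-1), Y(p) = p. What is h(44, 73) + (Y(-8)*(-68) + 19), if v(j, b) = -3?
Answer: 563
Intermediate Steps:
P(N, F) = 0 (P(N, F) = F - F = 0)
h(C, Q) = 0 (h(C, Q) = (-1*0)/2 = (½)*0 = 0)
h(44, 73) + (Y(-8)*(-68) + 19) = 0 + (-8*(-68) + 19) = 0 + (544 + 19) = 0 + 563 = 563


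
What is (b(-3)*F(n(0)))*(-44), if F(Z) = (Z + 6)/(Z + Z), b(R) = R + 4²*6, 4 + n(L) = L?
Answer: 1023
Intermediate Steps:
n(L) = -4 + L
b(R) = 96 + R (b(R) = R + 16*6 = R + 96 = 96 + R)
F(Z) = (6 + Z)/(2*Z) (F(Z) = (6 + Z)/((2*Z)) = (6 + Z)*(1/(2*Z)) = (6 + Z)/(2*Z))
(b(-3)*F(n(0)))*(-44) = ((96 - 3)*((6 + (-4 + 0))/(2*(-4 + 0))))*(-44) = (93*((½)*(6 - 4)/(-4)))*(-44) = (93*((½)*(-¼)*2))*(-44) = (93*(-¼))*(-44) = -93/4*(-44) = 1023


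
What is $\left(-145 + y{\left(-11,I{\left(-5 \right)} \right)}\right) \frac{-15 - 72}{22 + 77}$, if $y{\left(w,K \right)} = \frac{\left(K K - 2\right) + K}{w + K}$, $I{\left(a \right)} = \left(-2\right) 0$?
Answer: $\frac{15399}{121} \approx 127.26$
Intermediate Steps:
$I{\left(a \right)} = 0$
$y{\left(w,K \right)} = \frac{-2 + K + K^{2}}{K + w}$ ($y{\left(w,K \right)} = \frac{\left(K^{2} - 2\right) + K}{K + w} = \frac{\left(-2 + K^{2}\right) + K}{K + w} = \frac{-2 + K + K^{2}}{K + w}$)
$\left(-145 + y{\left(-11,I{\left(-5 \right)} \right)}\right) \frac{-15 - 72}{22 + 77} = \left(-145 + \frac{-2 + 0 + 0^{2}}{0 - 11}\right) \frac{-15 - 72}{22 + 77} = \left(-145 + \frac{-2 + 0 + 0}{-11}\right) \left(- \frac{87}{99}\right) = \left(-145 - - \frac{2}{11}\right) \left(\left(-87\right) \frac{1}{99}\right) = \left(-145 + \frac{2}{11}\right) \left(- \frac{29}{33}\right) = \left(- \frac{1593}{11}\right) \left(- \frac{29}{33}\right) = \frac{15399}{121}$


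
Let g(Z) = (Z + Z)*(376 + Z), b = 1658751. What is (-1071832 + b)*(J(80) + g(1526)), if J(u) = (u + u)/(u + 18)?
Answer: 166943461041544/49 ≈ 3.4070e+12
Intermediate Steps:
J(u) = 2*u/(18 + u) (J(u) = (2*u)/(18 + u) = 2*u/(18 + u))
g(Z) = 2*Z*(376 + Z) (g(Z) = (2*Z)*(376 + Z) = 2*Z*(376 + Z))
(-1071832 + b)*(J(80) + g(1526)) = (-1071832 + 1658751)*(2*80/(18 + 80) + 2*1526*(376 + 1526)) = 586919*(2*80/98 + 2*1526*1902) = 586919*(2*80*(1/98) + 5804904) = 586919*(80/49 + 5804904) = 586919*(284440376/49) = 166943461041544/49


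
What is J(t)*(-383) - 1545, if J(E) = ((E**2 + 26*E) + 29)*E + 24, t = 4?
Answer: -239005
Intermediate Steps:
J(E) = 24 + E*(29 + E**2 + 26*E) (J(E) = (29 + E**2 + 26*E)*E + 24 = E*(29 + E**2 + 26*E) + 24 = 24 + E*(29 + E**2 + 26*E))
J(t)*(-383) - 1545 = (24 + 4**3 + 26*4**2 + 29*4)*(-383) - 1545 = (24 + 64 + 26*16 + 116)*(-383) - 1545 = (24 + 64 + 416 + 116)*(-383) - 1545 = 620*(-383) - 1545 = -237460 - 1545 = -239005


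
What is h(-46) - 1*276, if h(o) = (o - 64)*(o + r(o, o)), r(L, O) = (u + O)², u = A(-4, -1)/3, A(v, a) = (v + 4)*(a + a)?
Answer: -227976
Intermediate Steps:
A(v, a) = 2*a*(4 + v) (A(v, a) = (4 + v)*(2*a) = 2*a*(4 + v))
u = 0 (u = (2*(-1)*(4 - 4))/3 = (2*(-1)*0)*(⅓) = 0*(⅓) = 0)
r(L, O) = O² (r(L, O) = (0 + O)² = O²)
h(o) = (-64 + o)*(o + o²) (h(o) = (o - 64)*(o + o²) = (-64 + o)*(o + o²))
h(-46) - 1*276 = -46*(-64 + (-46)² - 63*(-46)) - 1*276 = -46*(-64 + 2116 + 2898) - 276 = -46*4950 - 276 = -227700 - 276 = -227976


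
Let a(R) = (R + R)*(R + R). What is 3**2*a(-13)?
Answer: 6084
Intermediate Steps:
a(R) = 4*R**2 (a(R) = (2*R)*(2*R) = 4*R**2)
3**2*a(-13) = 3**2*(4*(-13)**2) = 9*(4*169) = 9*676 = 6084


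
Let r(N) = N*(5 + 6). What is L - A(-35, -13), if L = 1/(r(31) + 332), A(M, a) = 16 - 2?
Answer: -9421/673 ≈ -13.999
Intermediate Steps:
r(N) = 11*N (r(N) = N*11 = 11*N)
A(M, a) = 14
L = 1/673 (L = 1/(11*31 + 332) = 1/(341 + 332) = 1/673 ≈ 0.0014859)
L - A(-35, -13) = 1/673 - 1*14 = 1/673 - 14 = -9421/673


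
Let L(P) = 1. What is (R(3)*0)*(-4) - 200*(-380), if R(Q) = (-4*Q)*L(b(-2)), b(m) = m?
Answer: 76000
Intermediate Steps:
R(Q) = -4*Q (R(Q) = -4*Q*1 = -4*Q)
(R(3)*0)*(-4) - 200*(-380) = (-4*3*0)*(-4) - 200*(-380) = -12*0*(-4) + 76000 = 0*(-4) + 76000 = 0 + 76000 = 76000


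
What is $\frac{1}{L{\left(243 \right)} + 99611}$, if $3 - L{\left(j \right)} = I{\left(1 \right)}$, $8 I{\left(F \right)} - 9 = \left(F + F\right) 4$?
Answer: $\frac{8}{796895} \approx 1.0039 \cdot 10^{-5}$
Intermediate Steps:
$I{\left(F \right)} = \frac{9}{8} + F$ ($I{\left(F \right)} = \frac{9}{8} + \frac{\left(F + F\right) 4}{8} = \frac{9}{8} + \frac{2 F 4}{8} = \frac{9}{8} + \frac{8 F}{8} = \frac{9}{8} + F$)
$L{\left(j \right)} = \frac{7}{8}$ ($L{\left(j \right)} = 3 - \left(\frac{9}{8} + 1\right) = 3 - \frac{17}{8} = \frac{7}{8}$)
$\frac{1}{L{\left(243 \right)} + 99611} = \frac{1}{\frac{7}{8} + 99611} = \frac{1}{\frac{796895}{8}} = \frac{8}{796895}$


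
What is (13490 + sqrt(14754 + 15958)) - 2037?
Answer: 11453 + 2*sqrt(7678) ≈ 11628.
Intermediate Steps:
(13490 + sqrt(14754 + 15958)) - 2037 = (13490 + sqrt(30712)) - 2037 = (13490 + 2*sqrt(7678)) - 2037 = 11453 + 2*sqrt(7678)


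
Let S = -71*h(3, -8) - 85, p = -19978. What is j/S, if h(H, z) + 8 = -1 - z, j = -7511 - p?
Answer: -1781/2 ≈ -890.50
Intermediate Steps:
j = 12467 (j = -7511 - 1*(-19978) = -7511 + 19978 = 12467)
h(H, z) = -9 - z (h(H, z) = -8 + (-1 - z) = -9 - z)
S = -14 (S = -71*(-9 - 1*(-8)) - 85 = -71*(-9 + 8) - 85 = -71*(-1) - 85 = 71 - 85 = -14)
j/S = 12467/(-14) = 12467*(-1/14) = -1781/2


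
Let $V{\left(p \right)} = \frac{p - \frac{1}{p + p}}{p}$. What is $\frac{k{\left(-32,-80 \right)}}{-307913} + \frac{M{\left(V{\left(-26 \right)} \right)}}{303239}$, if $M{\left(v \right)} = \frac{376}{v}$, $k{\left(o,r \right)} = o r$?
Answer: $- \frac{892242086464}{126144532009657} \approx -0.0070732$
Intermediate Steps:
$V{\left(p \right)} = \frac{p - \frac{1}{2 p}}{p}$
$\frac{k{\left(-32,-80 \right)}}{-307913} + \frac{M{\left(V{\left(-26 \right)} \right)}}{303239} = \frac{\left(-32\right) \left(-80\right)}{-307913} + \frac{376 \frac{1}{1 - \frac{1}{2 \cdot 676}}}{303239} = 2560 \left(- \frac{1}{307913}\right) + \frac{376}{1 - \frac{1}{1352}} \cdot \frac{1}{303239} = - \frac{2560}{307913} + \frac{376}{1 - \frac{1}{1352}} \cdot \frac{1}{303239} = - \frac{2560}{307913} + \frac{376}{\frac{1351}{1352}} \cdot \frac{1}{303239} = - \frac{2560}{307913} + 376 \cdot \frac{1352}{1351} \cdot \frac{1}{303239} = - \frac{2560}{307913} + \frac{508352}{1351} \cdot \frac{1}{303239} = - \frac{2560}{307913} + \frac{508352}{409675889} = - \frac{892242086464}{126144532009657}$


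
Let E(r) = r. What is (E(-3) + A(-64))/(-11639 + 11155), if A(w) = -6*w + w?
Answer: -317/484 ≈ -0.65496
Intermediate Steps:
A(w) = -5*w
(E(-3) + A(-64))/(-11639 + 11155) = (-3 - 5*(-64))/(-11639 + 11155) = (-3 + 320)/(-484) = 317*(-1/484) = -317/484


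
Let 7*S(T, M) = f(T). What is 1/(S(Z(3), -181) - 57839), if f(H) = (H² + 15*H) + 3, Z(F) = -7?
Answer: -7/404926 ≈ -1.7287e-5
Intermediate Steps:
f(H) = 3 + H² + 15*H
S(T, M) = 3/7 + T²/7 + 15*T/7 (S(T, M) = (3 + T² + 15*T)/7 = 3/7 + T²/7 + 15*T/7)
1/(S(Z(3), -181) - 57839) = 1/((3/7 + (⅐)*(-7)² + (15/7)*(-7)) - 57839) = 1/((3/7 + (⅐)*49 - 15) - 57839) = 1/((3/7 + 7 - 15) - 57839) = 1/(-53/7 - 57839) = 1/(-404926/7) = -7/404926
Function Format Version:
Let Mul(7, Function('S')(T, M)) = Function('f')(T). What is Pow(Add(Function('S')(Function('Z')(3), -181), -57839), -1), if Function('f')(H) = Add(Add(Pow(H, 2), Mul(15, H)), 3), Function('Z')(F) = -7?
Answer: Rational(-7, 404926) ≈ -1.7287e-5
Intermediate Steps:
Function('f')(H) = Add(3, Pow(H, 2), Mul(15, H))
Function('S')(T, M) = Add(Rational(3, 7), Mul(Rational(1, 7), Pow(T, 2)), Mul(Rational(15, 7), T)) (Function('S')(T, M) = Mul(Rational(1, 7), Add(3, Pow(T, 2), Mul(15, T))) = Add(Rational(3, 7), Mul(Rational(1, 7), Pow(T, 2)), Mul(Rational(15, 7), T)))
Pow(Add(Function('S')(Function('Z')(3), -181), -57839), -1) = Pow(Add(Add(Rational(3, 7), Mul(Rational(1, 7), Pow(-7, 2)), Mul(Rational(15, 7), -7)), -57839), -1) = Pow(Add(Add(Rational(3, 7), Mul(Rational(1, 7), 49), -15), -57839), -1) = Pow(Add(Add(Rational(3, 7), 7, -15), -57839), -1) = Pow(Add(Rational(-53, 7), -57839), -1) = Pow(Rational(-404926, 7), -1) = Rational(-7, 404926)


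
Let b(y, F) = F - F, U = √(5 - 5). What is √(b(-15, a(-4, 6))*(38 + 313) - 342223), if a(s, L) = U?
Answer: I*√342223 ≈ 585.0*I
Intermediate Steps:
U = 0 (U = √0 = 0)
a(s, L) = 0
b(y, F) = 0
√(b(-15, a(-4, 6))*(38 + 313) - 342223) = √(0*(38 + 313) - 342223) = √(0*351 - 342223) = √(0 - 342223) = √(-342223) = I*√342223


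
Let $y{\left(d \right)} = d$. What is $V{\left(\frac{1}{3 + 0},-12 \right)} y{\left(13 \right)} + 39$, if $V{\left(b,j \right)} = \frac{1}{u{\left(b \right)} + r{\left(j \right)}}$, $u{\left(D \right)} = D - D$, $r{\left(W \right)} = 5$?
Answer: $\frac{208}{5} \approx 41.6$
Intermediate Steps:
$u{\left(D \right)} = 0$
$V{\left(b,j \right)} = \frac{1}{5}$ ($V{\left(b,j \right)} = \frac{1}{0 + 5} = \frac{1}{5}$)
$V{\left(\frac{1}{3 + 0},-12 \right)} y{\left(13 \right)} + 39 = \frac{1}{5} \cdot 13 + 39 = \frac{13}{5} + 39 = \frac{208}{5}$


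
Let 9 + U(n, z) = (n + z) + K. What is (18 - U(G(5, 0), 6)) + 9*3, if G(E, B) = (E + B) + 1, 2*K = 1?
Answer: 83/2 ≈ 41.500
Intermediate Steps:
K = 1/2 (K = (1/2)*1 = 1/2 ≈ 0.50000)
G(E, B) = 1 + B + E (G(E, B) = (B + E) + 1 = 1 + B + E)
U(n, z) = -17/2 + n + z (U(n, z) = -9 + ((n + z) + 1/2) = -9 + (1/2 + n + z) = -17/2 + n + z)
(18 - U(G(5, 0), 6)) + 9*3 = (18 - (-17/2 + (1 + 0 + 5) + 6)) + 9*3 = (18 - (-17/2 + 6 + 6)) + 27 = (18 - 1*7/2) + 27 = (18 - 7/2) + 27 = 29/2 + 27 = 83/2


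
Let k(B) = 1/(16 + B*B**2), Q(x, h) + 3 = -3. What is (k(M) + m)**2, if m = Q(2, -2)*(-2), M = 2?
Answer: 83521/576 ≈ 145.00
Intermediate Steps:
Q(x, h) = -6 (Q(x, h) = -3 - 3 = -6)
m = 12 (m = -6*(-2) = 12)
k(B) = 1/(16 + B**3)
(k(M) + m)**2 = (1/(16 + 2**3) + 12)**2 = (1/(16 + 8) + 12)**2 = (1/24 + 12)**2 = (289/24)**2 = 83521/576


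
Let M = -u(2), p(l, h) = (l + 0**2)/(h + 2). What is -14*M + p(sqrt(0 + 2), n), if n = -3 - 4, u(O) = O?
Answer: 28 - sqrt(2)/5 ≈ 27.717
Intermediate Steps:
n = -7
p(l, h) = l/(2 + h) (p(l, h) = (l + 0)/(2 + h) = l/(2 + h))
M = -2 (M = -1*2 = -2)
-14*M + p(sqrt(0 + 2), n) = -14*(-2) + sqrt(0 + 2)/(2 - 7) = 28 + sqrt(2)/(-5) = 28 + sqrt(2)*(-1/5) = 28 - sqrt(2)/5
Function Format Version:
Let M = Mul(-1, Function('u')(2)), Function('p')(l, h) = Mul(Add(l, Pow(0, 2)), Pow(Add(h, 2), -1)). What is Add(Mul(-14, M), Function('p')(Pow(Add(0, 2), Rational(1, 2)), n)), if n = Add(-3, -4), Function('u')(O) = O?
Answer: Add(28, Mul(Rational(-1, 5), Pow(2, Rational(1, 2)))) ≈ 27.717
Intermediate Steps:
n = -7
Function('p')(l, h) = Mul(l, Pow(Add(2, h), -1)) (Function('p')(l, h) = Mul(Add(l, 0), Pow(Add(2, h), -1)) = Mul(l, Pow(Add(2, h), -1)))
M = -2 (M = Mul(-1, 2) = -2)
Add(Mul(-14, M), Function('p')(Pow(Add(0, 2), Rational(1, 2)), n)) = Add(Mul(-14, -2), Mul(Pow(Add(0, 2), Rational(1, 2)), Pow(Add(2, -7), -1))) = Add(28, Mul(Pow(2, Rational(1, 2)), Pow(-5, -1))) = Add(28, Mul(Pow(2, Rational(1, 2)), Rational(-1, 5))) = Add(28, Mul(Rational(-1, 5), Pow(2, Rational(1, 2))))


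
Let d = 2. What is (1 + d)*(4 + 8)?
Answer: 36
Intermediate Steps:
(1 + d)*(4 + 8) = (1 + 2)*(4 + 8) = 3*12 = 36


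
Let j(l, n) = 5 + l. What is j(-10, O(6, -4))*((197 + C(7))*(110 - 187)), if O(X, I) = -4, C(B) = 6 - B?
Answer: 75460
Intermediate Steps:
j(-10, O(6, -4))*((197 + C(7))*(110 - 187)) = (5 - 10)*((197 + (6 - 1*7))*(110 - 187)) = -5*(197 + (6 - 7))*(-77) = -5*(197 - 1)*(-77) = -980*(-77) = -5*(-15092) = 75460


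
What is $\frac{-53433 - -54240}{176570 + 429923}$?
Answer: $\frac{807}{606493} \approx 0.0013306$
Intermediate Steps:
$\frac{-53433 - -54240}{176570 + 429923} = \frac{-53433 + 54240}{606493} = 807 \cdot \frac{1}{606493} = \frac{807}{606493}$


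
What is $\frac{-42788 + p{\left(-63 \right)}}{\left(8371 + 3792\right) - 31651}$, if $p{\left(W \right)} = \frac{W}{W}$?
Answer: $\frac{42787}{19488} \approx 2.1956$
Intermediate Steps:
$p{\left(W \right)} = 1$
$\frac{-42788 + p{\left(-63 \right)}}{\left(8371 + 3792\right) - 31651} = \frac{-42788 + 1}{\left(8371 + 3792\right) - 31651} = - \frac{42787}{12163 - 31651} = - \frac{42787}{-19488} = \left(-42787\right) \left(- \frac{1}{19488}\right) = \frac{42787}{19488}$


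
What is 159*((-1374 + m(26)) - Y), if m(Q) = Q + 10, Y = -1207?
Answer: -20829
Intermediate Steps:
m(Q) = 10 + Q
159*((-1374 + m(26)) - Y) = 159*((-1374 + (10 + 26)) - 1*(-1207)) = 159*((-1374 + 36) + 1207) = 159*(-1338 + 1207) = 159*(-131) = -20829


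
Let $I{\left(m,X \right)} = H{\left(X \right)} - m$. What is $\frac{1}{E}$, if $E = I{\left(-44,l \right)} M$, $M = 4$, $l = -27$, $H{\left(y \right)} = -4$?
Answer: $\frac{1}{160} \approx 0.00625$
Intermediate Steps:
$I{\left(m,X \right)} = -4 - m$
$E = 160$ ($E = \left(-4 - -44\right) 4 = \left(-4 + 44\right) 4 = 40 \cdot 4 = 160$)
$\frac{1}{E} = \frac{1}{160}$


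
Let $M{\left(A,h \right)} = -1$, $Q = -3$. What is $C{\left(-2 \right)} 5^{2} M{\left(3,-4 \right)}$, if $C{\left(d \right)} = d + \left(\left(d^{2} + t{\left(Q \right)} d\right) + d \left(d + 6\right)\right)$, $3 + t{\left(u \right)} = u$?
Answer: $-150$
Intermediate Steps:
$t{\left(u \right)} = -3 + u$
$C{\left(d \right)} = d^{2} - 5 d + d \left(6 + d\right)$ ($C{\left(d \right)} = d + \left(\left(d^{2} + \left(-3 - 3\right) d\right) + d \left(d + 6\right)\right) = d + \left(\left(d^{2} - 6 d\right) + d \left(6 + d\right)\right) = d + \left(d^{2} - 6 d + d \left(6 + d\right)\right) = d^{2} - 5 d + d \left(6 + d\right)$)
$C{\left(-2 \right)} 5^{2} M{\left(3,-4 \right)} = - 2 \left(1 + 2 \left(-2\right)\right) 5^{2} \left(-1\right) = - 2 \left(1 - 4\right) 25 \left(-1\right) = \left(-2\right) \left(-3\right) 25 \left(-1\right) = 6 \cdot 25 \left(-1\right) = 150 \left(-1\right) = -150$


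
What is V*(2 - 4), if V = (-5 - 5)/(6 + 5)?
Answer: 20/11 ≈ 1.8182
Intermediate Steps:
V = -10/11 ≈ -0.90909
V*(2 - 4) = -10*(2 - 4)/11 = -10/11*(-2) = 20/11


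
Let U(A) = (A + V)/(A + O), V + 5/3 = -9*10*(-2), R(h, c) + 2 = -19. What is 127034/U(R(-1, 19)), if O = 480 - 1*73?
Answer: 36776343/118 ≈ 3.1166e+5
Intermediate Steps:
R(h, c) = -21 (R(h, c) = -2 - 19 = -21)
V = 535/3 (V = -5/3 - 9*10*(-2) = -5/3 - 90*(-2) = -5/3 + 180 = 535/3 ≈ 178.33)
O = 407 (O = 480 - 73 = 407)
U(A) = (535/3 + A)/(407 + A) (U(A) = (A + 535/3)/(A + 407) = (535/3 + A)/(407 + A))
127034/U(R(-1, 19)) = 127034/(((535/3 - 21)/(407 - 21))) = 127034/(((472/3)/386)) = 127034/(((1/386)*(472/3))) = 127034/(236/579) = 127034*(579/236) = 36776343/118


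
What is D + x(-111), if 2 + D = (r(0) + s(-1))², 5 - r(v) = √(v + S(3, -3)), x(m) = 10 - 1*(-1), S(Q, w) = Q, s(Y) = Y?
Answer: 28 - 8*√3 ≈ 14.144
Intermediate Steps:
x(m) = 11 (x(m) = 10 + 1 = 11)
r(v) = 5 - √(3 + v) (r(v) = 5 - √(v + 3) = 5 - √(3 + v))
D = -2 + (4 - √3)² (D = -2 + ((5 - √(3 + 0)) - 1)² = -2 + ((5 - √3) - 1)² = -2 + (4 - √3)² ≈ 3.1436)
D + x(-111) = (17 - 8*√3) + 11 = 28 - 8*√3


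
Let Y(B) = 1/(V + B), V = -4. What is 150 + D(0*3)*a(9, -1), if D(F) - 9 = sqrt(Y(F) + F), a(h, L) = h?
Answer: 231 + 9*I/2 ≈ 231.0 + 4.5*I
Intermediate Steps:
Y(B) = 1/(-4 + B)
D(F) = 9 + sqrt(F + 1/(-4 + F)) (D(F) = 9 + sqrt(1/(-4 + F) + F) = 9 + sqrt(F + 1/(-4 + F)))
150 + D(0*3)*a(9, -1) = 150 + (9 + sqrt((1 + (0*3)*(-4 + 0*3))/(-4 + 0*3)))*9 = 150 + (9 + sqrt((1 + 0*(-4 + 0))/(-4 + 0)))*9 = 150 + (9 + sqrt((1 + 0*(-4))/(-4)))*9 = 150 + (9 + sqrt(-(1 + 0)/4))*9 = 150 + (9 + sqrt(-1/4*1))*9 = 150 + (9 + sqrt(-1/4))*9 = 150 + (9 + I/2)*9 = 150 + (81 + 9*I/2) = 231 + 9*I/2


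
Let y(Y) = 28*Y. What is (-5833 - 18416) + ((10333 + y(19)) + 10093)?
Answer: -3291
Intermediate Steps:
(-5833 - 18416) + ((10333 + y(19)) + 10093) = (-5833 - 18416) + ((10333 + 28*19) + 10093) = -24249 + ((10333 + 532) + 10093) = -24249 + (10865 + 10093) = -24249 + 20958 = -3291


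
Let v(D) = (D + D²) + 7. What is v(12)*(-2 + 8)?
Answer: 978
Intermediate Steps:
v(D) = 7 + D + D²
v(12)*(-2 + 8) = (7 + 12 + 12²)*(-2 + 8) = (7 + 12 + 144)*6 = 163*6 = 978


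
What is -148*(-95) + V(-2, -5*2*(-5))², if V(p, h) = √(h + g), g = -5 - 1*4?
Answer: 14101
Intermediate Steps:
g = -9 (g = -5 - 4 = -9)
V(p, h) = √(-9 + h) (V(p, h) = √(h - 9) = √(-9 + h))
-148*(-95) + V(-2, -5*2*(-5))² = -148*(-95) + (√(-9 - 5*2*(-5)))² = 14060 + (√(-9 - 10*(-5)))² = 14060 + (√(-9 + 50))² = 14060 + (√41)² = 14060 + 41 = 14101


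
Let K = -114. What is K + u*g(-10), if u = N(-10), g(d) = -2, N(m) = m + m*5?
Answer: 6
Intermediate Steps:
N(m) = 6*m (N(m) = m + 5*m = 6*m)
u = -60 (u = 6*(-10) = -60)
K + u*g(-10) = -114 - 60*(-2) = -114 + 120 = 6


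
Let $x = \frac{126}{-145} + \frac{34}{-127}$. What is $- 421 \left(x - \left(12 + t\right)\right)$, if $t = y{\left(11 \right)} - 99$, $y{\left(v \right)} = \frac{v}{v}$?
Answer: $- \frac{657921118}{18415} \approx -35727.0$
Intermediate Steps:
$y{\left(v \right)} = 1$
$t = -98$ ($t = 1 - 99 = -98$)
$x = - \frac{20932}{18415}$ ($x = 126 \left(- \frac{1}{145}\right) + 34 \left(- \frac{1}{127}\right) = - \frac{126}{145} - \frac{34}{127} = - \frac{20932}{18415} \approx -1.1367$)
$- 421 \left(x - \left(12 + t\right)\right) = - 421 \left(- \frac{20932}{18415} - -86\right) = - 421 \left(- \frac{20932}{18415} + \left(\left(-5 - 7\right) + 98\right)\right) = - 421 \left(- \frac{20932}{18415} + \left(-12 + 98\right)\right) = - 421 \left(- \frac{20932}{18415} + 86\right) = \left(-421\right) \frac{1562758}{18415} = - \frac{657921118}{18415}$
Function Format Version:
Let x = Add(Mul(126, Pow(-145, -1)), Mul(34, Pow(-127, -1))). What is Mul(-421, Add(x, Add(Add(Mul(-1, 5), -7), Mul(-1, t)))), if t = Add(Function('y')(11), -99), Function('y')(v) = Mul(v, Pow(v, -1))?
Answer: Rational(-657921118, 18415) ≈ -35727.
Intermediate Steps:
Function('y')(v) = 1
t = -98 (t = Add(1, -99) = -98)
x = Rational(-20932, 18415) (x = Add(Mul(126, Rational(-1, 145)), Mul(34, Rational(-1, 127))) = Add(Rational(-126, 145), Rational(-34, 127)) = Rational(-20932, 18415) ≈ -1.1367)
Mul(-421, Add(x, Add(Add(Mul(-1, 5), -7), Mul(-1, t)))) = Mul(-421, Add(Rational(-20932, 18415), Add(Add(Mul(-1, 5), -7), Mul(-1, -98)))) = Mul(-421, Add(Rational(-20932, 18415), Add(Add(-5, -7), 98))) = Mul(-421, Add(Rational(-20932, 18415), Add(-12, 98))) = Mul(-421, Add(Rational(-20932, 18415), 86)) = Mul(-421, Rational(1562758, 18415)) = Rational(-657921118, 18415)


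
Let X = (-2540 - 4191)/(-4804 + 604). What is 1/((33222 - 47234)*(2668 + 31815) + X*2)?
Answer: -2100/1014669164869 ≈ -2.0696e-9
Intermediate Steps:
X = 6731/4200 (X = -6731/(-4200) = -6731*(-1/4200) = 6731/4200 ≈ 1.6026)
1/((33222 - 47234)*(2668 + 31815) + X*2) = 1/((33222 - 47234)*(2668 + 31815) + (6731/4200)*2) = 1/(-14012*34483 + 6731/2100) = 1/(-483175796 + 6731/2100) = 1/(-1014669164869/2100) = -2100/1014669164869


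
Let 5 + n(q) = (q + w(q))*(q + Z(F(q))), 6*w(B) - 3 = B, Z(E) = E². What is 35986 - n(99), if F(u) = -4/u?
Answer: 240191251/9801 ≈ 24507.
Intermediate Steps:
w(B) = ½ + B/6
n(q) = -5 + (½ + 7*q/6)*(q + 16/q²) (n(q) = -5 + (q + (½ + q/6))*(q + (-4/q)²) = -5 + (½ + 7*q/6)*(q + 16/q²))
35986 - n(99) = 35986 - (-5 + (½)*99 + 8/99² + (7/6)*99² + (56/3)/99) = 35986 - (-5 + 99/2 + 8*(1/9801) + (7/6)*9801 + (56/3)*(1/99)) = 35986 - (-5 + 99/2 + 8/9801 + 22869/2 + 56/297) = 35986 - 1*112507535/9801 = 35986 - 112507535/9801 = 240191251/9801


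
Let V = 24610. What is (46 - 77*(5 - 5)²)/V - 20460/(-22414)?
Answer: 5484257/5995745 ≈ 0.91469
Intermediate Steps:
(46 - 77*(5 - 5)²)/V - 20460/(-22414) = (46 - 77*(5 - 5)²)/24610 - 20460/(-22414) = (46 - 77*0²)*(1/24610) - 20460*(-1/22414) = (46 - 77*0)*(1/24610) + 10230/11207 = (46 + 0)*(1/24610) + 10230/11207 = 46*(1/24610) + 10230/11207 = 1/535 + 10230/11207 = 5484257/5995745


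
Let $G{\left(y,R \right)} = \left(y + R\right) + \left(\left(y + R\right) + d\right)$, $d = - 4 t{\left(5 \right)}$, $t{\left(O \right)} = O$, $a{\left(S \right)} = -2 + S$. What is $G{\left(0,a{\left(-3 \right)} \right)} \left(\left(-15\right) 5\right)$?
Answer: $2250$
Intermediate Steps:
$d = -20$ ($d = \left(-4\right) 5 = -20$)
$G{\left(y,R \right)} = -20 + 2 R + 2 y$ ($G{\left(y,R \right)} = \left(y + R\right) - \left(20 - R - y\right) = \left(R + y\right) - \left(20 - R - y\right) = \left(R + y\right) + \left(-20 + R + y\right) = -20 + 2 R + 2 y$)
$G{\left(0,a{\left(-3 \right)} \right)} \left(\left(-15\right) 5\right) = \left(-20 + 2 \left(-2 - 3\right) + 2 \cdot 0\right) \left(\left(-15\right) 5\right) = \left(-20 + 2 \left(-5\right) + 0\right) \left(-75\right) = \left(-20 - 10 + 0\right) \left(-75\right) = \left(-30\right) \left(-75\right) = 2250$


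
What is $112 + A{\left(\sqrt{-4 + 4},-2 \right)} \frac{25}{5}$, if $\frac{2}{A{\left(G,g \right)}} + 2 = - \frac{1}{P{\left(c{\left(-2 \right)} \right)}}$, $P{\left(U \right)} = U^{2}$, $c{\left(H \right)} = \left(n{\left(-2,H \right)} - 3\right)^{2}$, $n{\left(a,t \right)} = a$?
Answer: $\frac{133862}{1251} \approx 107.0$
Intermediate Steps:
$c{\left(H \right)} = 25$ ($c{\left(H \right)} = \left(-2 - 3\right)^{2} = \left(-5\right)^{2} = 25$)
$A{\left(G,g \right)} = - \frac{1250}{1251}$ ($A{\left(G,g \right)} = \frac{2}{-2 - \frac{1}{25^{2}}} = \frac{2}{-2 - \frac{1}{625}} = \frac{2}{- \frac{1251}{625}} = 2 \left(- \frac{625}{1251}\right) = - \frac{1250}{1251}$)
$112 + A{\left(\sqrt{-4 + 4},-2 \right)} \frac{25}{5} = 112 - \frac{1250 \cdot \frac{25}{5}}{1251} = 112 - \frac{1250 \cdot 25 \cdot \frac{1}{5}}{1251} = 112 - \frac{6250}{1251} = \frac{133862}{1251}$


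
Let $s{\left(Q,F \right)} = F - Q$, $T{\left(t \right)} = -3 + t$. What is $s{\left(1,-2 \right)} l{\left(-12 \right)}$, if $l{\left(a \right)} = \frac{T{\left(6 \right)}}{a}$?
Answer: $\frac{3}{4} \approx 0.75$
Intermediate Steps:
$l{\left(a \right)} = \frac{3}{a}$ ($l{\left(a \right)} = \frac{-3 + 6}{a} = \frac{3}{a}$)
$s{\left(1,-2 \right)} l{\left(-12 \right)} = \left(-2 - 1\right) \frac{3}{-12} = \left(-2 - 1\right) 3 \left(- \frac{1}{12}\right) = \left(-3\right) \left(- \frac{1}{4}\right) = \frac{3}{4}$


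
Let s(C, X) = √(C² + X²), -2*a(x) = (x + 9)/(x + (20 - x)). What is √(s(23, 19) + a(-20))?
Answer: √(110 + 400*√890)/20 ≈ 5.4871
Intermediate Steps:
a(x) = -9/40 - x/40 (a(x) = -(x + 9)/(2*(x + (20 - x))) = -(9 + x)/(2*20) = -(9/20 + x/20)/2 = -9/40 - x/40)
√(s(23, 19) + a(-20)) = √(√(23² + 19²) + (-9/40 - 1/40*(-20))) = √(√(529 + 361) + (-9/40 + ½)) = √(√890 + 11/40) = √(11/40 + √890)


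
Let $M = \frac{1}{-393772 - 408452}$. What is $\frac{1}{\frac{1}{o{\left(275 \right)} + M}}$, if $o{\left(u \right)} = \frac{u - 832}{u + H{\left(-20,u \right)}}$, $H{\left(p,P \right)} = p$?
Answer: $- \frac{148946341}{68189040} \approx -2.1843$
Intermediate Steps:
$o{\left(u \right)} = \frac{-832 + u}{-20 + u}$ ($o{\left(u \right)} = \frac{u - 832}{u - 20} = \frac{-832 + u}{-20 + u}$)
$M = - \frac{1}{802224}$ ($M = \frac{1}{-802224} = - \frac{1}{802224} \approx -1.2465 \cdot 10^{-6}$)
$\frac{1}{\frac{1}{o{\left(275 \right)} + M}} = \frac{1}{\frac{1}{\frac{-832 + 275}{-20 + 275} - \frac{1}{802224}}} = \frac{1}{\frac{1}{\frac{1}{255} \left(-557\right) - \frac{1}{802224}}} = \frac{1}{\frac{1}{- \frac{557}{255} - \frac{1}{802224}}} = \frac{1}{\frac{1}{- \frac{148946341}{68189040}}} = \frac{1}{- \frac{68189040}{148946341}} = - \frac{148946341}{68189040}$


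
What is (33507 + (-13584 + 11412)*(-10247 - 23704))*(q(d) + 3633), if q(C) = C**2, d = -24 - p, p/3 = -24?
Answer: 438002644023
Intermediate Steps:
p = -72 (p = 3*(-24) = -72)
d = 48 (d = -24 - 1*(-72) = -24 + 72 = 48)
(33507 + (-13584 + 11412)*(-10247 - 23704))*(q(d) + 3633) = (33507 + (-13584 + 11412)*(-10247 - 23704))*(48**2 + 3633) = (33507 - 2172*(-33951))*(2304 + 3633) = (33507 + 73741572)*5937 = 73775079*5937 = 438002644023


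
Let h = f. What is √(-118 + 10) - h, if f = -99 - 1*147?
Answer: 246 + 6*I*√3 ≈ 246.0 + 10.392*I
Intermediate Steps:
f = -246 (f = -99 - 147 = -246)
h = -246
√(-118 + 10) - h = √(-118 + 10) - 1*(-246) = √(-108) + 246 = 6*I*√3 + 246 = 246 + 6*I*√3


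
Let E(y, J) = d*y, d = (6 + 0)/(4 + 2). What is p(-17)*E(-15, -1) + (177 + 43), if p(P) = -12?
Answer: 400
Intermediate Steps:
d = 1 (d = 6/6 = 6*(⅙) = 1)
E(y, J) = y (E(y, J) = 1*y = y)
p(-17)*E(-15, -1) + (177 + 43) = -12*(-15) + (177 + 43) = 180 + 220 = 400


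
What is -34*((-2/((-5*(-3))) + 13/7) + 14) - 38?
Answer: -60124/105 ≈ -572.61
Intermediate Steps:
-34*((-2/((-5*(-3))) + 13/7) + 14) - 38 = -34*((-2/15 + 13*(⅐)) + 14) - 38 = -34*((-2*1/15 + 13/7) + 14) - 38 = -34*((-2/15 + 13/7) + 14) - 38 = -34*(181/105 + 14) - 38 = -34*1651/105 - 38 = -56134/105 - 38 = -60124/105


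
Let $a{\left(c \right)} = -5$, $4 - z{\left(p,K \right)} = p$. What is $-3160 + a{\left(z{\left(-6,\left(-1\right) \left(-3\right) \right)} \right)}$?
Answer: $-3165$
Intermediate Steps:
$z{\left(p,K \right)} = 4 - p$
$-3160 + a{\left(z{\left(-6,\left(-1\right) \left(-3\right) \right)} \right)} = -3160 - 5 = -3165$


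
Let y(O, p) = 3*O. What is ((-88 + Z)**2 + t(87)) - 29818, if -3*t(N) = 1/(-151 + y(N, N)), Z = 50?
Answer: -9363421/330 ≈ -28374.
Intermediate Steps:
t(N) = -1/(3*(-151 + 3*N))
((-88 + Z)**2 + t(87)) - 29818 = ((-88 + 50)**2 - 1/(-453 + 9*87)) - 29818 = ((-38)**2 - 1/(-453 + 783)) - 29818 = (1444 - 1/330) - 29818 = 476519/330 - 29818 = -9363421/330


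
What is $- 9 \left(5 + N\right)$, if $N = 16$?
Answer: $-189$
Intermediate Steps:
$- 9 \left(5 + N\right) = - 9 \left(5 + 16\right) = \left(-9\right) 21 = -189$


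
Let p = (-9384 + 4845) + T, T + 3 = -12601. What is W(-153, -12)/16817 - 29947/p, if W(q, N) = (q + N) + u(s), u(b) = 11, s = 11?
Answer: 500978677/288293831 ≈ 1.7377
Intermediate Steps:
T = -12604 (T = -3 - 12601 = -12604)
p = -17143 (p = (-9384 + 4845) - 12604 = -4539 - 12604 = -17143)
W(q, N) = 11 + N + q (W(q, N) = (q + N) + 11 = (N + q) + 11 = 11 + N + q)
W(-153, -12)/16817 - 29947/p = (11 - 12 - 153)/16817 - 29947/(-17143) = -154*1/16817 - 29947*(-1/17143) = -154/16817 + 29947/17143 = 500978677/288293831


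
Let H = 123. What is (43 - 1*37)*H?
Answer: 738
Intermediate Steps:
(43 - 1*37)*H = (43 - 1*37)*123 = (43 - 37)*123 = 6*123 = 738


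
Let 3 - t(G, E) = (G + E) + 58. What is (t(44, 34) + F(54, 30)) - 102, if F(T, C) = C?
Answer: -205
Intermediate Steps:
t(G, E) = -55 - E - G (t(G, E) = 3 - ((G + E) + 58) = 3 - ((E + G) + 58) = 3 - (58 + E + G) = 3 + (-58 - E - G) = -55 - E - G)
(t(44, 34) + F(54, 30)) - 102 = ((-55 - 1*34 - 1*44) + 30) - 102 = ((-55 - 34 - 44) + 30) - 102 = (-133 + 30) - 102 = -103 - 102 = -205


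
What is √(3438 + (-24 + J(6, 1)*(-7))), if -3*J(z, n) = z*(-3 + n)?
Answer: √3386 ≈ 58.189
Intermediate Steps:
J(z, n) = -z*(-3 + n)/3
√(3438 + (-24 + J(6, 1)*(-7))) = √(3438 + (-24 + ((⅓)*6*(3 - 1*1))*(-7))) = √(3438 + (-24 + ((⅓)*6*(3 - 1))*(-7))) = √(3438 + (-24 + ((⅓)*6*2)*(-7))) = √(3438 + (-24 + 4*(-7))) = √(3438 + (-24 - 28)) = √(3438 - 52) = √3386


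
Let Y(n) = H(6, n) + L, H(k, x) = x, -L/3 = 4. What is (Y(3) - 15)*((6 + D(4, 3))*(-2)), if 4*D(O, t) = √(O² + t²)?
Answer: 348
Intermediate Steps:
L = -12 (L = -3*4 = -12)
D(O, t) = √(O² + t²)/4
Y(n) = -12 + n (Y(n) = n - 12 = -12 + n)
(Y(3) - 15)*((6 + D(4, 3))*(-2)) = ((-12 + 3) - 15)*((6 + √(4² + 3²)/4)*(-2)) = (-9 - 15)*((6 + √(16 + 9)/4)*(-2)) = -24*(6 + √25/4)*(-2) = -24*(6 + (¼)*5)*(-2) = -24*(6 + 5/4)*(-2) = -174*(-2) = -24*(-29/2) = 348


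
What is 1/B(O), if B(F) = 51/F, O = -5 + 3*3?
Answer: 4/51 ≈ 0.078431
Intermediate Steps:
O = 4 (O = -5 + 9 = 4)
1/B(O) = 1/(51/4) = 4/51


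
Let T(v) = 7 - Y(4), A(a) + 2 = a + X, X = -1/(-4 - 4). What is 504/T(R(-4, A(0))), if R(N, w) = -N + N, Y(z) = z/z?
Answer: 84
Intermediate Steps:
X = ⅛ (X = -1/(-8) = -1*(-⅛) = ⅛ ≈ 0.12500)
Y(z) = 1
A(a) = -15/8 + a (A(a) = -2 + (a + ⅛) = -2 + (⅛ + a) = -15/8 + a)
R(N, w) = 0
T(v) = 6 (T(v) = 7 - 1*1 = 7 - 1 = 6)
504/T(R(-4, A(0))) = 504/6 = 504*(⅙) = 84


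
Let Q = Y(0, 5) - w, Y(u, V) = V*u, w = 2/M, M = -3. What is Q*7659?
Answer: 5106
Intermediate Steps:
w = -⅔ (w = 2/(-3) = 2*(-⅓) = -⅔ ≈ -0.66667)
Q = ⅔ (Q = 5*0 - 1*(-⅔) = 0 + ⅔ = ⅔ ≈ 0.66667)
Q*7659 = (⅔)*7659 = 5106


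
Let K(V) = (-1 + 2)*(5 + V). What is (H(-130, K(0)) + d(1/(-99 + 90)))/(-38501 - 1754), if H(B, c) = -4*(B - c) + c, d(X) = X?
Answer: -4904/362295 ≈ -0.013536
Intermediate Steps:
K(V) = 5 + V (K(V) = 1*(5 + V) = 5 + V)
H(B, c) = -4*B + 5*c (H(B, c) = (-4*B + 4*c) + c = -4*B + 5*c)
(H(-130, K(0)) + d(1/(-99 + 90)))/(-38501 - 1754) = ((-4*(-130) + 5*(5 + 0)) + 1/(-99 + 90))/(-38501 - 1754) = ((520 + 5*5) + 1/(-9))/(-40255) = ((520 + 25) - 1/9)*(-1/40255) = (545 - 1/9)*(-1/40255) = (4904/9)*(-1/40255) = -4904/362295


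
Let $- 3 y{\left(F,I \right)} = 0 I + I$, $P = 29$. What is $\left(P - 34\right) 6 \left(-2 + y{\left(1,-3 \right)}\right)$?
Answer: $30$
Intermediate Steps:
$y{\left(F,I \right)} = - \frac{I}{3}$ ($y{\left(F,I \right)} = - \frac{0 I + I}{3} = - \frac{0 + I}{3} = - \frac{I}{3}$)
$\left(P - 34\right) 6 \left(-2 + y{\left(1,-3 \right)}\right) = \left(29 - 34\right) 6 \left(-2 - -1\right) = - 5 \cdot 6 \left(-2 + 1\right) = - 5 \cdot 6 \left(-1\right) = \left(-5\right) \left(-6\right) = 30$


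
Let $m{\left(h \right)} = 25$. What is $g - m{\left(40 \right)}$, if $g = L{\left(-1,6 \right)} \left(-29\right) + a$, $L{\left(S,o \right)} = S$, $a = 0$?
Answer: $4$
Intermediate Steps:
$g = 29$ ($g = \left(-1\right) \left(-29\right) + 0 = 29 + 0 = 29$)
$g - m{\left(40 \right)} = 29 - 25 = 4$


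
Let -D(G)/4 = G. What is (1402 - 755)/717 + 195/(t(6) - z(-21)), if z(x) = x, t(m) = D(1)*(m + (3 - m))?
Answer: 5394/239 ≈ 22.569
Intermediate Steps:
D(G) = -4*G
t(m) = -12 (t(m) = (-4*1)*(m + (3 - m)) = -4*3 = -12)
(1402 - 755)/717 + 195/(t(6) - z(-21)) = (1402 - 755)/717 + 195/(-12 - 1*(-21)) = 647*(1/717) + 195/(-12 + 21) = 647/717 + 195/9 = 647/717 + 195*(⅑) = 647/717 + 65/3 = 5394/239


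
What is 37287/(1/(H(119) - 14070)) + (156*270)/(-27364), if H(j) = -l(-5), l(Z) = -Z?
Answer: -3590256176055/6841 ≈ -5.2481e+8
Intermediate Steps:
H(j) = -5 (H(j) = -(-1)*(-5) = -1*5 = -5)
37287/(1/(H(119) - 14070)) + (156*270)/(-27364) = 37287/(1/(-5 - 14070)) + (156*270)/(-27364) = 37287/(1/(-14075)) + 42120*(-1/27364) = 37287/(-1/14075) - 10530/6841 = 37287*(-14075) - 10530/6841 = -524814525 - 10530/6841 = -3590256176055/6841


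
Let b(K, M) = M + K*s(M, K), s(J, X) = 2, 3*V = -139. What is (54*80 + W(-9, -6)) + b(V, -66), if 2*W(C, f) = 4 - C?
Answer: 25007/6 ≈ 4167.8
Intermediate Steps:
V = -139/3 (V = (1/3)*(-139) = -139/3 ≈ -46.333)
W(C, f) = 2 - C/2 (W(C, f) = (4 - C)/2 = 2 - C/2)
b(K, M) = M + 2*K (b(K, M) = M + K*2 = M + 2*K)
(54*80 + W(-9, -6)) + b(V, -66) = (54*80 + (2 - 1/2*(-9))) + (-66 + 2*(-139/3)) = (4320 + (2 + 9/2)) + (-66 - 278/3) = (4320 + 13/2) - 476/3 = 8653/2 - 476/3 = 25007/6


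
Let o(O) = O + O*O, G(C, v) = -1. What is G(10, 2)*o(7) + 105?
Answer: 49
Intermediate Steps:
o(O) = O + O²
G(10, 2)*o(7) + 105 = -7*(1 + 7) + 105 = -7*8 + 105 = -1*56 + 105 = -56 + 105 = 49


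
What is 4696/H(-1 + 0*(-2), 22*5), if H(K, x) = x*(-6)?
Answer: -1174/165 ≈ -7.1152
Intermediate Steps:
H(K, x) = -6*x
4696/H(-1 + 0*(-2), 22*5) = 4696/((-132*5)) = 4696/((-6*110)) = 4696/(-660) = 4696*(-1/660) = -1174/165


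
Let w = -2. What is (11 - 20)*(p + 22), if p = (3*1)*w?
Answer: -144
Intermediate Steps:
p = -6 (p = (3*1)*(-2) = 3*(-2) = -6)
(11 - 20)*(p + 22) = (11 - 20)*(-6 + 22) = -9*16 = -144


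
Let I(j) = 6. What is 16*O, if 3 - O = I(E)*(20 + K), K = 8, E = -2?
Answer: -2640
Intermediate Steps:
O = -165 (O = 3 - 6*(20 + 8) = 3 - 6*28 = 3 - 1*168 = 3 - 168 = -165)
16*O = 16*(-165) = -2640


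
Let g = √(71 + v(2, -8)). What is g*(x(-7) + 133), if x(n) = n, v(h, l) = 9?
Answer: 504*√5 ≈ 1127.0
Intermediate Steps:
g = 4*√5 (g = √(71 + 9) = √80 = 4*√5 ≈ 8.9443)
g*(x(-7) + 133) = (4*√5)*(-7 + 133) = (4*√5)*126 = 504*√5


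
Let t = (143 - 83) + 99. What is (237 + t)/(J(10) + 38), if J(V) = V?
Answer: 33/4 ≈ 8.2500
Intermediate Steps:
t = 159 (t = 60 + 99 = 159)
(237 + t)/(J(10) + 38) = (237 + 159)/(10 + 38) = 396/48 = 396*(1/48) = 33/4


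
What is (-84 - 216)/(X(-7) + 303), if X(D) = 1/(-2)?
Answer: -120/121 ≈ -0.99174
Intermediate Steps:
X(D) = -1/2
(-84 - 216)/(X(-7) + 303) = (-84 - 216)/(-1/2 + 303) = -300/605/2 = -300*2/605 = -120/121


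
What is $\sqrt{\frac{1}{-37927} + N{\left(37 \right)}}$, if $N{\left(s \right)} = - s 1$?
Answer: $\frac{10 i \sqrt{532229591}}{37927} \approx 6.0828 i$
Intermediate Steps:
$N{\left(s \right)} = - s$
$\sqrt{\frac{1}{-37927} + N{\left(37 \right)}} = \sqrt{\frac{1}{-37927} - 37} = \sqrt{- \frac{1}{37927} - 37} = \sqrt{- \frac{1403300}{37927}} = \frac{10 i \sqrt{532229591}}{37927}$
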